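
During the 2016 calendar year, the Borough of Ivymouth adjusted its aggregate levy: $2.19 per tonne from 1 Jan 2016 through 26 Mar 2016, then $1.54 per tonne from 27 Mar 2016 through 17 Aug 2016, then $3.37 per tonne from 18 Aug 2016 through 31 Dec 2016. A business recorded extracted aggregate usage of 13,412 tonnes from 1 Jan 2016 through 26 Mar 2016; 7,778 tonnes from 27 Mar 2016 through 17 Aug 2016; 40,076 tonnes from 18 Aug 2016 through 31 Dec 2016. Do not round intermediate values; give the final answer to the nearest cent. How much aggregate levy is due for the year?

1 Jan – 26 Mar 2016: 13,412 tonnes at $2.19/tonne → $29,372.28
27 Mar – 17 Aug 2016: 7,778 tonnes at $1.54/tonne → $11,978.12
18 Aug – 31 Dec 2016: 40,076 tonnes at $3.37/tonne → $135,056.12

$176,406.52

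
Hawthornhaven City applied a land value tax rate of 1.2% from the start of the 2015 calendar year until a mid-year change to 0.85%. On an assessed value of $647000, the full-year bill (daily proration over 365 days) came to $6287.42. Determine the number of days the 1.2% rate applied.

127 days

Let d = days at the first rate; then 365 − d days at the second rate.
$647000 × [1.2%·d + 0.85%·(365−d)] / 365 = $6287.42
Solving gives d = 127, so the new rate took effect on 8 May 2015.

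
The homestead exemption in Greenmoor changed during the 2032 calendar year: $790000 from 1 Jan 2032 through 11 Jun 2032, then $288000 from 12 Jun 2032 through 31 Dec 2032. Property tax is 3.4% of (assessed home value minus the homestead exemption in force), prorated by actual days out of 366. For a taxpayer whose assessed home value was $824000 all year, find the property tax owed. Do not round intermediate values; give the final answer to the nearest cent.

1 Jan – 11 Jun 2032: 163 days, exemption $790000 → ($824000 − $790000) × 3.4% × 163/366 = $514.8306
12 Jun – 31 Dec 2032: 203 days, exemption $288000 → ($824000 − $288000) × 3.4% × 203/366 = $10107.8470
Total = $10622.6776

$10622.68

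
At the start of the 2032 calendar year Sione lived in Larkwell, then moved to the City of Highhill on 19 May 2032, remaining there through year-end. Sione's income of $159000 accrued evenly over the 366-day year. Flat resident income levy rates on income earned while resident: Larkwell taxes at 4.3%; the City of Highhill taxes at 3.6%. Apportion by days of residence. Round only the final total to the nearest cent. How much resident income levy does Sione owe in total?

$6146.70

Larkwell, 1 Jan – 18 May 2032: 139 days → $159000 × 4.3% × 139/366 = $2596.5656
The City of Highhill, 19 May – 31 Dec 2032: 227 days → $159000 × 3.6% × 227/366 = $3550.1311
Total = $6146.6967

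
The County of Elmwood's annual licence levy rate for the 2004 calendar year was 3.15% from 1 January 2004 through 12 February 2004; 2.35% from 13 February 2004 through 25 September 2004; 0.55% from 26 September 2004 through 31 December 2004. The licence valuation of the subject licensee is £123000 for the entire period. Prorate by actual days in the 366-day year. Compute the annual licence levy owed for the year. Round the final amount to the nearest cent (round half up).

1 January – 12 February 2004: 43 days at 3.15% → £123000 × 3.15% × 43/366 = £455.2008
13 February – 25 September 2004: 226 days at 2.35% → £123000 × 2.35% × 226/366 = £1784.8443
26 September – 31 December 2004: 97 days at 0.55% → £123000 × 0.55% × 97/366 = £179.2910
Total = £2419.3361

£2419.34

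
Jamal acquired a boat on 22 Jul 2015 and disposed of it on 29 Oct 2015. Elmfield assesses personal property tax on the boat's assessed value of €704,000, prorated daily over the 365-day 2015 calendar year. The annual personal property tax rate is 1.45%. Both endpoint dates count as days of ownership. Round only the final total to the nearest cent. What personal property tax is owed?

€2,796.71

Days held (22 Jul – 29 Oct 2015): 100 out of 365
Tax = €704,000 × 1.45% × 100/365 = €2,796.7123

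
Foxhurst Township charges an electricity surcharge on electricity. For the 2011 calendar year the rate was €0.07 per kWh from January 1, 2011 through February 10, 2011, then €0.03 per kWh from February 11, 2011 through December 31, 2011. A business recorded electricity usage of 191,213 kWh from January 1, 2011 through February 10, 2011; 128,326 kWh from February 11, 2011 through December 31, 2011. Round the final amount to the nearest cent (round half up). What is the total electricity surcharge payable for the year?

€17,234.69

January 1 – February 10, 2011: 191,213 kWh at €0.07/kWh → €13,384.91
February 11 – December 31, 2011: 128,326 kWh at €0.03/kWh → €3,849.78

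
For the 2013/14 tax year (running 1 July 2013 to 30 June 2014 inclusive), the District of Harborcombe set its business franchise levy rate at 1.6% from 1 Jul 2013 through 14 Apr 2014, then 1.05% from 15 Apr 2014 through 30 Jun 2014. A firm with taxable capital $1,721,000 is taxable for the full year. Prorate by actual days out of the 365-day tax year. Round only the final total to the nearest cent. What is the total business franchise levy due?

1 Jul 2013 – 14 Apr 2014: 288 days at 1.6% → $1,721,000 × 1.6% × 288/365 = $21,727.0356
15 Apr – 30 Jun 2014: 77 days at 1.05% → $1,721,000 × 1.05% × 77/365 = $3,812.1329
Total = $25,539.1685

$25,539.17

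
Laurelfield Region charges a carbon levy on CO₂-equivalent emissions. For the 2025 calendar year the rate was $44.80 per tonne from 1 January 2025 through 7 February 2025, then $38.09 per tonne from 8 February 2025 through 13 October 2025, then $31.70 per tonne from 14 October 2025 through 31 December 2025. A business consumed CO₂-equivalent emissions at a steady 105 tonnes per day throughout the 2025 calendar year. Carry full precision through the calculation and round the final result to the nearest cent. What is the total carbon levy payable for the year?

$1,433,567.10

1 January – 7 February 2025: 38 days × 105 tonnes/day = 3,990 tonnes at $44.80/tonne → $178,752.00
8 February – 13 October 2025: 248 days × 105 tonnes/day = 26,040 tonnes at $38.09/tonne → $991,863.60
14 October – 31 December 2025: 79 days × 105 tonnes/day = 8,295 tonnes at $31.70/tonne → $262,951.50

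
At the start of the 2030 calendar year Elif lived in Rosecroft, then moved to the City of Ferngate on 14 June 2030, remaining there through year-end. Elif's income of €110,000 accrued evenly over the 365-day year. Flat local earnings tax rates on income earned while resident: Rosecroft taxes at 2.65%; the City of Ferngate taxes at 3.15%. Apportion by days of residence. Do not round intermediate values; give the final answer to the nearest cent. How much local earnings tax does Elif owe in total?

Rosecroft, 1 January – 13 June 2030: 164 days → €110,000 × 2.65% × 164/365 = €1,309.7534
The City of Ferngate, 14 June – 31 December 2030: 201 days → €110,000 × 3.15% × 201/365 = €1,908.1233
Total = €3,217.8767

€3,217.88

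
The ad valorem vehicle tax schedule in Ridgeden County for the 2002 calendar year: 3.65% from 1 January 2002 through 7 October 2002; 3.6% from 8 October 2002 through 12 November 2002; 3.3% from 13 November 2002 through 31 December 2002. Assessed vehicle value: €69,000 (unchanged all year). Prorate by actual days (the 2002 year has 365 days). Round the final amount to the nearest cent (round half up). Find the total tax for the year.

1 January – 7 October 2002: 280 days at 3.65% → €69,000 × 3.65% × 280/365 = €1,932.0000
8 October – 12 November 2002: 36 days at 3.6% → €69,000 × 3.6% × 36/365 = €244.9973
13 November – 31 December 2002: 49 days at 3.3% → €69,000 × 3.3% × 49/365 = €305.6795
Total = €2,482.6767

€2,482.68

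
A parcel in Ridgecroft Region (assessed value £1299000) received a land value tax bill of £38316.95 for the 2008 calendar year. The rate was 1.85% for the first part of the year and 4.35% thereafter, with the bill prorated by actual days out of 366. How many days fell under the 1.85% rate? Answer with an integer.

205 days

Let d = days at the first rate; then 366 − d days at the second rate.
£1299000 × [1.85%·d + 4.35%·(366−d)] / 366 = £38316.95
Solving gives d = 205, so the new rate took effect on 24 July 2008.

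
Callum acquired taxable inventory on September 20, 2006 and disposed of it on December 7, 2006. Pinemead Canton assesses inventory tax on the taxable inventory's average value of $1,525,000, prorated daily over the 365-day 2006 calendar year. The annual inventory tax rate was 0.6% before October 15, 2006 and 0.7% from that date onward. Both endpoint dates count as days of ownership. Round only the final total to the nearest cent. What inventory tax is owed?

September 20 – October 14, 2006: 25 days at 0.6% → $1,525,000 × 0.6% × 25/365 = $626.7123
October 15 – December 7, 2006: 54 days at 0.7% → $1,525,000 × 0.7% × 54/365 = $1,579.3151
Total = $2,206.0274

$2,206.03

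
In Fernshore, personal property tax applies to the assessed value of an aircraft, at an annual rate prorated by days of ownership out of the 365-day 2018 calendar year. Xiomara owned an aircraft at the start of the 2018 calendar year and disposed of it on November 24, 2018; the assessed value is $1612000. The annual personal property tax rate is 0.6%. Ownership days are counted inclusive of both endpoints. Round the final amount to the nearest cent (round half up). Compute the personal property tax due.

Days held (January 1 – November 24, 2018): 328 out of 365
Tax = $1612000 × 0.6% × 328/365 = $8691.5507

$8691.55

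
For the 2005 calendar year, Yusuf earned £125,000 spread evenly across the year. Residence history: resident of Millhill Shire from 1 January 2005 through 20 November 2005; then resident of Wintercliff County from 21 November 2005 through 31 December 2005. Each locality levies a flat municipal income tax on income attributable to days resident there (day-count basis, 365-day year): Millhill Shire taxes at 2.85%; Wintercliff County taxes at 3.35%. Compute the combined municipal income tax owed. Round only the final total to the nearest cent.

Millhill Shire, 1 January – 20 November 2005: 324 days → £125,000 × 2.85% × 324/365 = £3,162.3288
Wintercliff County, 21 November – 31 December 2005: 41 days → £125,000 × 3.35% × 41/365 = £470.3767
Total = £3,632.7055

£3,632.71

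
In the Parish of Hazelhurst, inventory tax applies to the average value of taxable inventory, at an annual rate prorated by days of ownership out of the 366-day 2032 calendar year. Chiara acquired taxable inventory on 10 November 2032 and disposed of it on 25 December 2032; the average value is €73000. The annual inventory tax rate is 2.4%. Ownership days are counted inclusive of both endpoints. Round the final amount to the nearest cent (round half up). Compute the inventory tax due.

€220.20

Days held (10 November – 25 December 2032): 46 out of 366
Tax = €73000 × 2.4% × 46/366 = €220.1967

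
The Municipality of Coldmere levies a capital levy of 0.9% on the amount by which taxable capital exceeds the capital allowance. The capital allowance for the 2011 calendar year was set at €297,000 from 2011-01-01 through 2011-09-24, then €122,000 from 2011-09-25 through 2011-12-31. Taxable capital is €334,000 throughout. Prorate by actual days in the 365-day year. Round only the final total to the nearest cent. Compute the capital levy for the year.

€755.88

2011-01-01 to 2011-09-24: 267 days, exemption €297,000 → (€334,000 − €297,000) × 0.9% × 267/365 = €243.5918
2011-09-25 to 2011-12-31: 98 days, exemption €122,000 → (€334,000 − €122,000) × 0.9% × 98/365 = €512.2849
Total = €755.8767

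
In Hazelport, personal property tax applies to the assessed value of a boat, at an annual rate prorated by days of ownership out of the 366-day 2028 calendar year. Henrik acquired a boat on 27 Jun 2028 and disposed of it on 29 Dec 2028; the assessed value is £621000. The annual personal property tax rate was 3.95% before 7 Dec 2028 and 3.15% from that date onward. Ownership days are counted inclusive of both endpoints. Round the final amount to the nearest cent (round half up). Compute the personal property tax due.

£12153.61

27 Jun – 6 Dec 2028: 163 days at 3.95% → £621000 × 3.95% × 163/366 = £10924.3402
7 Dec – 29 Dec 2028: 23 days at 3.15% → £621000 × 3.15% × 23/366 = £1229.2746
Total = £12153.6148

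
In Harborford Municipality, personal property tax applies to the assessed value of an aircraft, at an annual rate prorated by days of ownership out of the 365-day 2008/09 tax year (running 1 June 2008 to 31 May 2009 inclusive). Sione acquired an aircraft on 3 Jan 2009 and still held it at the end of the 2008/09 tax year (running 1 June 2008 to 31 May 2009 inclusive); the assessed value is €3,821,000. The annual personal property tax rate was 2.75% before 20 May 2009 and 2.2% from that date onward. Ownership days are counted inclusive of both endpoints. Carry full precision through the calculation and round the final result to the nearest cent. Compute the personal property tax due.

3 Jan – 19 May 2009: 137 days at 2.75% → €3,821,000 × 2.75% × 137/365 = €39,440.0479
20 May – 31 May 2009: 12 days at 2.2% → €3,821,000 × 2.2% × 12/365 = €2,763.6822
Total = €42,203.7301

€42,203.73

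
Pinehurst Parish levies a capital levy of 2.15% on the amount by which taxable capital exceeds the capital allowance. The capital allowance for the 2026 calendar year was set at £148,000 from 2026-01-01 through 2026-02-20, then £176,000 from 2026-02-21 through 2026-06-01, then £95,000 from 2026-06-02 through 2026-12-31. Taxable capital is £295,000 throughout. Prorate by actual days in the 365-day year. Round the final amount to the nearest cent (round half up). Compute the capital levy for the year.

£3,658.89

2026-01-01 to 2026-02-20: 51 days, exemption £148,000 → (£295,000 − £148,000) × 2.15% × 51/365 = £441.6041
2026-02-21 to 2026-06-01: 101 days, exemption £176,000 → (£295,000 − £176,000) × 2.15% × 101/365 = £707.9685
2026-06-02 to 2026-12-31: 213 days, exemption £95,000 → (£295,000 − £95,000) × 2.15% × 213/365 = £2,509.3151
Total = £3,658.8877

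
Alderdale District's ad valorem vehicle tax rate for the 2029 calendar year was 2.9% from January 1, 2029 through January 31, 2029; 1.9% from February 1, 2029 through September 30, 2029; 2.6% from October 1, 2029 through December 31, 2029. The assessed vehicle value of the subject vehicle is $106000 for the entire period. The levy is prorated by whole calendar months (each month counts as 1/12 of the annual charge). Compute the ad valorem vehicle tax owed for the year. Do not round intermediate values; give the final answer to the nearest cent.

January 1 – January 31, 2029: 1 month at 2.9% → $106000 × 2.9% × 1/12 = $256.1667
February 1 – September 30, 2029: 8 months at 1.9% → $106000 × 1.9% × 8/12 = $1342.6667
October 1 – December 31, 2029: 3 months at 2.6% → $106000 × 2.6% × 3/12 = $689.0000
Total = $2287.8333

$2287.83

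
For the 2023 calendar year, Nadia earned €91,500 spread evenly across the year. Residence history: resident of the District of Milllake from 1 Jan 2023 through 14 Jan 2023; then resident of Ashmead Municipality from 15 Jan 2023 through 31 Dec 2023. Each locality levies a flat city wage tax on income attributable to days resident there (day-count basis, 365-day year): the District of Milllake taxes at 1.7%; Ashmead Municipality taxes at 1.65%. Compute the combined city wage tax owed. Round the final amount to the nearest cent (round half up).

€1,511.50

The District of Milllake, 1 Jan – 14 Jan 2023: 14 days → €91,500 × 1.7% × 14/365 = €59.6630
Ashmead Municipality, 15 Jan – 31 Dec 2023: 351 days → €91,500 × 1.65% × 351/365 = €1,451.8418
Total = €1,511.5048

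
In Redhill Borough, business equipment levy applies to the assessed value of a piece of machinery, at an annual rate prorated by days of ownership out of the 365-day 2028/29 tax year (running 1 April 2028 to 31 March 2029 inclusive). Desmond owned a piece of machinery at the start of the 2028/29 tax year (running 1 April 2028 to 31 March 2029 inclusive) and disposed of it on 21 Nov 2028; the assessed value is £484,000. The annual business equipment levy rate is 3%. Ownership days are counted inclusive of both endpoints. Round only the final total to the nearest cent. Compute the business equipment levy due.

Days held (1 Apr – 21 Nov 2028): 235 out of 365
Tax = £484,000 × 3% × 235/365 = £9,348.4932

£9,348.49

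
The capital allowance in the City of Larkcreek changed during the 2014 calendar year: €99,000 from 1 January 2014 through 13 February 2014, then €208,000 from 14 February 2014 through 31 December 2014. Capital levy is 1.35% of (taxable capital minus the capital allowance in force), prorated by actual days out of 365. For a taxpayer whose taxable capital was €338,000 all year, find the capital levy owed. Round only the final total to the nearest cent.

1 January – 13 February 2014: 44 days, exemption €99,000 → (€338,000 − €99,000) × 1.35% × 44/365 = €388.9479
14 February – 31 December 2014: 321 days, exemption €208,000 → (€338,000 − €208,000) × 1.35% × 321/365 = €1,543.4384
Total = €1,932.3863

€1,932.39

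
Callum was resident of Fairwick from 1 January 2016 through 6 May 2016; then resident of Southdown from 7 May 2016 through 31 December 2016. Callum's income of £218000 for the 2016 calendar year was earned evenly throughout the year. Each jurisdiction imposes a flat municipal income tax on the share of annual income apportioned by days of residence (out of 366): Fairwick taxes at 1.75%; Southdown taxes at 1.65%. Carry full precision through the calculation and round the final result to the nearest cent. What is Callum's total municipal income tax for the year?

Fairwick, 1 January – 6 May 2016: 127 days → £218000 × 1.75% × 127/366 = £1323.7842
Southdown, 7 May – 31 December 2016: 239 days → £218000 × 1.65% × 239/366 = £2348.8607
Total = £3672.6448

£3672.64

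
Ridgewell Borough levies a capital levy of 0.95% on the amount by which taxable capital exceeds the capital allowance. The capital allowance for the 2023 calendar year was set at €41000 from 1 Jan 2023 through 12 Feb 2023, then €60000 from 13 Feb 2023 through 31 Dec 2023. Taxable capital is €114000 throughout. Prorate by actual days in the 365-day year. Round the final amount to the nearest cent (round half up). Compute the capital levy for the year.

€534.26

1 Jan – 12 Feb 2023: 43 days, exemption €41000 → (€114000 − €41000) × 0.95% × 43/365 = €81.7000
13 Feb – 31 Dec 2023: 322 days, exemption €60000 → (€114000 − €60000) × 0.95% × 322/365 = €452.5644
Total = €534.2644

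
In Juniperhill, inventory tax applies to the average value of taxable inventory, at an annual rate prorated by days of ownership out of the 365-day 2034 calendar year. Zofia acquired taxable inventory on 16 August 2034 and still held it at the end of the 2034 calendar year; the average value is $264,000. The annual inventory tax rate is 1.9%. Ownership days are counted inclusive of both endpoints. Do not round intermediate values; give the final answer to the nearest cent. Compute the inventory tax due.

$1,896.46

Days held (16 August – 31 December 2034): 138 out of 365
Tax = $264,000 × 1.9% × 138/365 = $1,896.4603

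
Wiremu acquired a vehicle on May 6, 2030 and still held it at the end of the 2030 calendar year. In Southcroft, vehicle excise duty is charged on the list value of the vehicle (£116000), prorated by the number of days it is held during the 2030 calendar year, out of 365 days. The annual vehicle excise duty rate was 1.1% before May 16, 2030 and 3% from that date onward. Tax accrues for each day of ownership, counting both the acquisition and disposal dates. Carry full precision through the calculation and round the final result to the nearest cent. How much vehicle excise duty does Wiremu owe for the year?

May 6 – May 15, 2030: 10 days at 1.1% → £116000 × 1.1% × 10/365 = £34.9589
May 16 – December 31, 2030: 230 days at 3% → £116000 × 3% × 230/365 = £2192.8767
Total = £2227.8356

£2227.84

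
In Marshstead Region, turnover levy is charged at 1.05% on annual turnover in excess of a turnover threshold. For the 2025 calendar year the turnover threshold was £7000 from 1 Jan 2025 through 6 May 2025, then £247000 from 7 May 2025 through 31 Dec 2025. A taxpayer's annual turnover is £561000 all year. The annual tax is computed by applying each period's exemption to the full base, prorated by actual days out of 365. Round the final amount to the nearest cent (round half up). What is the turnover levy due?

1 Jan – 6 May 2025: 126 days, exemption £7000 → (£561000 − £7000) × 1.05% × 126/365 = £2008.0603
7 May – 31 Dec 2025: 239 days, exemption £247000 → (£561000 − £247000) × 1.05% × 239/365 = £2158.8575
Total = £4166.9178

£4166.92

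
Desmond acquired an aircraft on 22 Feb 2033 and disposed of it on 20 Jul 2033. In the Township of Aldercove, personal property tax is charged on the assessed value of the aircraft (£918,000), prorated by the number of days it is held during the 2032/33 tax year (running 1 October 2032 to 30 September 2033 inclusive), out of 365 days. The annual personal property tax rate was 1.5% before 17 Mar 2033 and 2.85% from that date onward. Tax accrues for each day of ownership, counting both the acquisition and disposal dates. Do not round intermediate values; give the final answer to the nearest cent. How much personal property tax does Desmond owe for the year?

22 Feb – 16 Mar 2033: 23 days at 1.5% → £918,000 × 1.5% × 23/365 = £867.6986
17 Mar – 20 Jul 2033: 126 days at 2.85% → £918,000 × 2.85% × 126/365 = £9,031.6110
Total = £9,899.3096

£9,899.31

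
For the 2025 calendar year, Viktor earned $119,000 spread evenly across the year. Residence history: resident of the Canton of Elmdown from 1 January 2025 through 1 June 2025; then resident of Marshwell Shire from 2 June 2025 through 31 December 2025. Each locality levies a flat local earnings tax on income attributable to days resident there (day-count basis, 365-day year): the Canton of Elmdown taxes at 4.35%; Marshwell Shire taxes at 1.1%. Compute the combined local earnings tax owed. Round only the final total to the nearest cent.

$2,919.58

The Canton of Elmdown, 1 January – 1 June 2025: 152 days → $119,000 × 4.35% × 152/365 = $2,155.6932
Marshwell Shire, 2 June – 31 December 2025: 213 days → $119,000 × 1.1% × 213/365 = $763.8822
Total = $2,919.5753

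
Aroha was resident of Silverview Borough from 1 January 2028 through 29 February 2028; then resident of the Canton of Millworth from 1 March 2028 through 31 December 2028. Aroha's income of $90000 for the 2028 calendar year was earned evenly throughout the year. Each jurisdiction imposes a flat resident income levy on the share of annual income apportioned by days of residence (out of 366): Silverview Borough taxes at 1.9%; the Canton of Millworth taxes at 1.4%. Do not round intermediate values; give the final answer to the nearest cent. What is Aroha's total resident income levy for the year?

Silverview Borough, 1 January – 29 February 2028: 60 days → $90000 × 1.9% × 60/366 = $280.3279
The Canton of Millworth, 1 March – 31 December 2028: 306 days → $90000 × 1.4% × 306/366 = $1053.4426
Total = $1333.7705

$1333.77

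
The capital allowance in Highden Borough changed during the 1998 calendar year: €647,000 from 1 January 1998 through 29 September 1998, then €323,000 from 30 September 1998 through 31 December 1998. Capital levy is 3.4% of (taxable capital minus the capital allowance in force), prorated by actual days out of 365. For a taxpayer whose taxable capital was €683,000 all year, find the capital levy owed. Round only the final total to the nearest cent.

1 January – 29 September 1998: 272 days, exemption €647,000 → (€683,000 − €647,000) × 3.4% × 272/365 = €912.1315
30 September – 31 December 1998: 93 days, exemption €323,000 → (€683,000 − €323,000) × 3.4% × 93/365 = €3,118.6849
Total = €4,030.8164

€4,030.82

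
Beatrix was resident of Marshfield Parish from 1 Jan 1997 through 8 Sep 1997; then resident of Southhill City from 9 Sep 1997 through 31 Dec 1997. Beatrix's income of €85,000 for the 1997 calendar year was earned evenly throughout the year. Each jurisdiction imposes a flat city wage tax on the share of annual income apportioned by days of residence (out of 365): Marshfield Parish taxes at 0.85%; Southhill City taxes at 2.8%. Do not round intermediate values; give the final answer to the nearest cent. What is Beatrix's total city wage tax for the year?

Marshfield Parish, 1 Jan – 8 Sep 1997: 251 days → €85,000 × 0.85% × 251/365 = €496.8425
Southhill City, 9 Sep – 31 Dec 1997: 114 days → €85,000 × 2.8% × 114/365 = €743.3425
Total = €1,240.1849

€1,240.18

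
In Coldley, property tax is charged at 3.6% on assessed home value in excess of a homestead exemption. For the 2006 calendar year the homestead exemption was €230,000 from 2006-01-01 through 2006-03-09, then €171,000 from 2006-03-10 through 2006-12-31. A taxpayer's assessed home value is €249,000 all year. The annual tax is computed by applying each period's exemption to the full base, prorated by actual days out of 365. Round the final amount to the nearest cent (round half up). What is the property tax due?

€2,412.30

2006-01-01 to 2006-03-09: 68 days, exemption €230,000 → (€249,000 − €230,000) × 3.6% × 68/365 = €127.4301
2006-03-10 to 2006-12-31: 297 days, exemption €171,000 → (€249,000 − €171,000) × 3.6% × 297/365 = €2,284.8658
Total = €2,412.2959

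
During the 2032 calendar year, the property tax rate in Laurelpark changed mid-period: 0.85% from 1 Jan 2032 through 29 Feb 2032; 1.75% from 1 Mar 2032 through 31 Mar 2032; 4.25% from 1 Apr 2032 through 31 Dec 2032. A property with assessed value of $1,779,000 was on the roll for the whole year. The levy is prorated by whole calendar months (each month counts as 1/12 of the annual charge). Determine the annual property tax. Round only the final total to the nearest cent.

1 Jan – 29 Feb 2032: 2 months at 0.85% → $1,779,000 × 0.85% × 2/12 = $2,520.2500
1 Mar – 31 Mar 2032: 1 month at 1.75% → $1,779,000 × 1.75% × 1/12 = $2,594.3750
1 Apr – 31 Dec 2032: 9 months at 4.25% → $1,779,000 × 4.25% × 9/12 = $56,705.6250
Total = $61,820.2500

$61,820.25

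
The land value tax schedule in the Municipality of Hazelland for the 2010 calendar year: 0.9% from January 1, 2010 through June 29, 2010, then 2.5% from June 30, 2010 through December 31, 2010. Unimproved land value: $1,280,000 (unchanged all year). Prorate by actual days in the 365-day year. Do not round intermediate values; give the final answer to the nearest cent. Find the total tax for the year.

$21,900.27

January 1 – June 29, 2010: 180 days at 0.9% → $1,280,000 × 0.9% × 180/365 = $5,681.0959
June 30 – December 31, 2010: 185 days at 2.5% → $1,280,000 × 2.5% × 185/365 = $16,219.1781
Total = $21,900.2740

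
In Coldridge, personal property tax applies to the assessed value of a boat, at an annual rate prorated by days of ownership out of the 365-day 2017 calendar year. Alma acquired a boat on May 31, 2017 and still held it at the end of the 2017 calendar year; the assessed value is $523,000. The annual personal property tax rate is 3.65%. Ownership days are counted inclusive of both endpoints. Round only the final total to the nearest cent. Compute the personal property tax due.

$11,244.50

Days held (May 31 – December 31, 2017): 215 out of 365
Tax = $523,000 × 3.65% × 215/365 = $11,244.5000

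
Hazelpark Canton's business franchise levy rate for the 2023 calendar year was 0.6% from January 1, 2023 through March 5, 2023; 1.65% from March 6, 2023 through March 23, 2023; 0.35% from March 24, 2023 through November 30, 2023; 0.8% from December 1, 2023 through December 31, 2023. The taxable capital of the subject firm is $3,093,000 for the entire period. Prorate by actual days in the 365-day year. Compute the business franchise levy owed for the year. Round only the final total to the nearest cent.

$15,346.36

January 1 – March 5, 2023: 64 days at 0.6% → $3,093,000 × 0.6% × 64/365 = $3,254.0055
March 6 – March 23, 2023: 18 days at 1.65% → $3,093,000 × 1.65% × 18/365 = $2,516.7699
March 24 – November 30, 2023: 252 days at 0.35% → $3,093,000 × 0.35% × 252/365 = $7,474.0438
December 1 – December 31, 2023: 31 days at 0.8% → $3,093,000 × 0.8% × 31/365 = $2,101.5452
Total = $15,346.3644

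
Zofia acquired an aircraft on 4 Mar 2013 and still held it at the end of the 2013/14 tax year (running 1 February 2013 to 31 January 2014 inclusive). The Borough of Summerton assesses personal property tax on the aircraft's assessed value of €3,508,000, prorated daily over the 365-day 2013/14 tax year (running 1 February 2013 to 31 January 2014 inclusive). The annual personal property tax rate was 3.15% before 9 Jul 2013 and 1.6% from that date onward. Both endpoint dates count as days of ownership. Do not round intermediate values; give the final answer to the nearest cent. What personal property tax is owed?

4 Mar – 8 Jul 2013: 127 days at 3.15% → €3,508,000 × 3.15% × 127/365 = €38,448.6411
9 Jul 2013 – 31 Jan 2014: 207 days at 1.6% → €3,508,000 × 1.6% × 207/365 = €31,831.4959
Total = €70,280.1370

€70,280.14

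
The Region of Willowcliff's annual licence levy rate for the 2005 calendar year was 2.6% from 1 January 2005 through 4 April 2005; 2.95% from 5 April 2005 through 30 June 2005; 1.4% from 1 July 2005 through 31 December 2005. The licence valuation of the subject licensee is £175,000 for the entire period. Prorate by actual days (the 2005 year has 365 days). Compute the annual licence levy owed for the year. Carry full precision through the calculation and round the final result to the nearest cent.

1 January – 4 April 2005: 94 days at 2.6% → £175,000 × 2.6% × 94/365 = £1,171.7808
5 April – 30 June 2005: 87 days at 2.95% → £175,000 × 2.95% × 87/365 = £1,230.5137
1 July – 31 December 2005: 184 days at 1.4% → £175,000 × 1.4% × 184/365 = £1,235.0685
Total = £3,637.3630

£3,637.36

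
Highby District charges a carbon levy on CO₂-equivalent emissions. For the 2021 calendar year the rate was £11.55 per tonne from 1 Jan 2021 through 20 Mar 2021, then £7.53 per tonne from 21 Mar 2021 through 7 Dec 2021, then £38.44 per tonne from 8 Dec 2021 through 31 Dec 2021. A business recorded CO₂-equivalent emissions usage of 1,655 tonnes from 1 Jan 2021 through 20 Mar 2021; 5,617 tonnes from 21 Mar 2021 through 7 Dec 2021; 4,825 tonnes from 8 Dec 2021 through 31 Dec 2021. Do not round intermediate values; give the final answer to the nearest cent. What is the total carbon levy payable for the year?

1 Jan – 20 Mar 2021: 1,655 tonnes at £11.55/tonne → £19115.25
21 Mar – 7 Dec 2021: 5,617 tonnes at £7.53/tonne → £42296.01
8 Dec – 31 Dec 2021: 4,825 tonnes at £38.44/tonne → £185473.00

£246884.26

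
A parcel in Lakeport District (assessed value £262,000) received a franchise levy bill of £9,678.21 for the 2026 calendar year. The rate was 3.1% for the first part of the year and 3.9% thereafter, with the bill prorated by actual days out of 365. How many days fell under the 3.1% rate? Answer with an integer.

Let d = days at the first rate; then 365 − d days at the second rate.
£262,000 × [3.1%·d + 3.9%·(365−d)] / 365 = £9,678.21
Solving gives d = 94, so the new rate took effect on 5 Apr 2026.

94 days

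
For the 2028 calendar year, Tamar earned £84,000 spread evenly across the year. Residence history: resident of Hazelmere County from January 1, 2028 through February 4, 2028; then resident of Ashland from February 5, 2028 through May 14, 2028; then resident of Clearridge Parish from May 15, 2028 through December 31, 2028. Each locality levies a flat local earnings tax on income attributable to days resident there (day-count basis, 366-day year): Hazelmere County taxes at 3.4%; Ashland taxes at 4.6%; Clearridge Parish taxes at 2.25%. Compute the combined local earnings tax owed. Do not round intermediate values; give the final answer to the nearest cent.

£2,521.72

Hazelmere County, January 1 – February 4, 2028: 35 days → £84,000 × 3.4% × 35/366 = £273.1148
Ashland, February 5 – May 14, 2028: 100 days → £84,000 × 4.6% × 100/366 = £1,055.7377
Clearridge Parish, May 15 – December 31, 2028: 231 days → £84,000 × 2.25% × 231/366 = £1,192.8689
Total = £2,521.7213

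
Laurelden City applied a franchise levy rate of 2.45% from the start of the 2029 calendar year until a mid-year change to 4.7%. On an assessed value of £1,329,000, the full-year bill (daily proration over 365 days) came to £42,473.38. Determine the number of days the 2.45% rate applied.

244 days

Let d = days at the first rate; then 365 − d days at the second rate.
£1,329,000 × [2.45%·d + 4.7%·(365−d)] / 365 = £42,473.38
Solving gives d = 244, so the new rate took effect on September 2, 2029.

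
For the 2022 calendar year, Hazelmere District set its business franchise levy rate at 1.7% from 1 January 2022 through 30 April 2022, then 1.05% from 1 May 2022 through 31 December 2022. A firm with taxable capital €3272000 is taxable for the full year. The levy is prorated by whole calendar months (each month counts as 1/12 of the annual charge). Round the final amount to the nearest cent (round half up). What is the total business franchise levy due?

1 January – 30 April 2022: 4 months at 1.7% → €3272000 × 1.7% × 4/12 = €18541.3333
1 May – 31 December 2022: 8 months at 1.05% → €3272000 × 1.05% × 8/12 = €22904.0000
Total = €41445.3333

€41445.33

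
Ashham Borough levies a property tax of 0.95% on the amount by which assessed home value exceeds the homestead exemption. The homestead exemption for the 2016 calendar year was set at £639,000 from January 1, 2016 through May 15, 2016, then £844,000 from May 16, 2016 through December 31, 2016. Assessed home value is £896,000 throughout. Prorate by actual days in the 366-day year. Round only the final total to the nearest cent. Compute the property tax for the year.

£1,217.66

January 1 – May 15, 2016: 136 days, exemption £639,000 → (£896,000 − £639,000) × 0.95% × 136/366 = £907.2240
May 16 – December 31, 2016: 230 days, exemption £844,000 → (£896,000 − £844,000) × 0.95% × 230/366 = £310.4372
Total = £1,217.6612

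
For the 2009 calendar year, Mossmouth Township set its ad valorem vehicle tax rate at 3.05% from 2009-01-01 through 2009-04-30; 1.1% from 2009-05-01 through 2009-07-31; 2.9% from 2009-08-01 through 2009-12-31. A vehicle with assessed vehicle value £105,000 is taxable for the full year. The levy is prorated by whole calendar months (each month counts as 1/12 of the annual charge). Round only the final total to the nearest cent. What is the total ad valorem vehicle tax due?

2009-01-01 to 2009-04-30: 4 months at 3.05% → £105,000 × 3.05% × 4/12 = £1,067.5000
2009-05-01 to 2009-07-31: 3 months at 1.1% → £105,000 × 1.1% × 3/12 = £288.7500
2009-08-01 to 2009-12-31: 5 months at 2.9% → £105,000 × 2.9% × 5/12 = £1,268.7500
Total = £2,625.0000

£2,625.00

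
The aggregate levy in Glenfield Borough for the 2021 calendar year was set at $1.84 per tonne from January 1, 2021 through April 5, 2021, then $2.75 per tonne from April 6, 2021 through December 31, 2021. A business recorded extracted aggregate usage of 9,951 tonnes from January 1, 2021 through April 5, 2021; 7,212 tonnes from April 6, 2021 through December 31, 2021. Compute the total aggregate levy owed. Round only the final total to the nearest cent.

January 1 – April 5, 2021: 9,951 tonnes at $1.84/tonne → $18309.84
April 6 – December 31, 2021: 7,212 tonnes at $2.75/tonne → $19833.00

$38142.84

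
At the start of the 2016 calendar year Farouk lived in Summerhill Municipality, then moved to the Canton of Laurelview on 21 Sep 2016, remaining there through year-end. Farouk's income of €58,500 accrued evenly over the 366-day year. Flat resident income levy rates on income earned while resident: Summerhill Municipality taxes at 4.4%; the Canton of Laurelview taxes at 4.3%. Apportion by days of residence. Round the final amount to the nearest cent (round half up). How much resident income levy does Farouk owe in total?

€2,557.70

Summerhill Municipality, 1 Jan – 20 Sep 2016: 264 days → €58,500 × 4.4% × 264/366 = €1,856.6557
The Canton of Laurelview, 21 Sep – 31 Dec 2016: 102 days → €58,500 × 4.3% × 102/366 = €701.0410
Total = €2,557.6967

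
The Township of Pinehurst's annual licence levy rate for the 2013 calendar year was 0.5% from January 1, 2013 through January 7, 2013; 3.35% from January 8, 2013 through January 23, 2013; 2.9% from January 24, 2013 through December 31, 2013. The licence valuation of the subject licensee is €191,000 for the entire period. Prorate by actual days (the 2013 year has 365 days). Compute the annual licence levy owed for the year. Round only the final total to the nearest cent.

January 1 – January 7, 2013: 7 days at 0.5% → €191,000 × 0.5% × 7/365 = €18.3151
January 8 – January 23, 2013: 16 days at 3.35% → €191,000 × 3.35% × 16/365 = €280.4822
January 24 – December 31, 2013: 342 days at 2.9% → €191,000 × 2.9% × 342/365 = €5,189.9671
Total = €5,488.7644

€5,488.76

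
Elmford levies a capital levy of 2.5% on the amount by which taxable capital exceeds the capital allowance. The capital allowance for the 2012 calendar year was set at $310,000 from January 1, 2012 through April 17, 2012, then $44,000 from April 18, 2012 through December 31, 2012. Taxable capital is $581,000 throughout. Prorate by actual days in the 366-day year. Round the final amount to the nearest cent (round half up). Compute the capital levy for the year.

$11,462.70

January 1 – April 17, 2012: 108 days, exemption $310,000 → ($581,000 − $310,000) × 2.5% × 108/366 = $1,999.1803
April 18 – December 31, 2012: 258 days, exemption $44,000 → ($581,000 − $44,000) × 2.5% × 258/366 = $9,463.5246
Total = $11,462.7049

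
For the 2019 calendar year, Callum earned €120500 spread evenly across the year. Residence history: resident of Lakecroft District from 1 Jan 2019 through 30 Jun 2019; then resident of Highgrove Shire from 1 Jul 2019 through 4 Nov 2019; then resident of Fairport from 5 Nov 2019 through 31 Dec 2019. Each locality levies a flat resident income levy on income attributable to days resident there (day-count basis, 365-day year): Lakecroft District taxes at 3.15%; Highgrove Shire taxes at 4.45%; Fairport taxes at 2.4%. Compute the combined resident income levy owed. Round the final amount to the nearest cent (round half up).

Lakecroft District, 1 Jan – 30 Jun 2019: 181 days → €120500 × 3.15% × 181/365 = €1882.2760
Highgrove Shire, 1 Jul – 4 Nov 2019: 127 days → €120500 × 4.45% × 127/365 = €1865.7692
Fairport, 5 Nov – 31 Dec 2019: 57 days → €120500 × 2.4% × 57/365 = €451.6274
Total = €4199.6726

€4199.67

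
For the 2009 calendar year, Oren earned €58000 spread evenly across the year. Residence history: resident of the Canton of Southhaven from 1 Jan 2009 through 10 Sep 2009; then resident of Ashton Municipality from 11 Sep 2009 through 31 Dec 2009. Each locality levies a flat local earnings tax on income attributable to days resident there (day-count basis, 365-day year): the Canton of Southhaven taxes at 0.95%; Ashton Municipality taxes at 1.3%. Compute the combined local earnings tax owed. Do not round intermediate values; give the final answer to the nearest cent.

€613.29

The Canton of Southhaven, 1 Jan – 10 Sep 2009: 253 days → €58000 × 0.95% × 253/365 = €381.9260
Ashton Municipality, 11 Sep – 31 Dec 2009: 112 days → €58000 × 1.3% × 112/365 = €231.3644
Total = €613.2904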